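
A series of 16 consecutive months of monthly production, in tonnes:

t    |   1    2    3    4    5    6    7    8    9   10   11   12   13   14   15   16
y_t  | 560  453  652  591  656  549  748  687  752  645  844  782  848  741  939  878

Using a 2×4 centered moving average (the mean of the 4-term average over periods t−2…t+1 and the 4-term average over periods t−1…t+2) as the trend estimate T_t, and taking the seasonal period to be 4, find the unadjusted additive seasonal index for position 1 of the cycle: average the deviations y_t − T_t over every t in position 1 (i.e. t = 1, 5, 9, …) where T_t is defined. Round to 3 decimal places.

Season position 1 occurs at t = 5, 9, 13 (where T_t is defined).
t=5: T_5 = 624.00000; y_5 − T_5 = 656 − 624.00000 = 32.00000
t=9: T_9 = 720.00000; y_9 − T_9 = 752 − 720.00000 = 32.00000
t=13: T_13 = 815.62500; y_13 − T_13 = 848 − 815.62500 = 32.37500
Mean deviation: (32.00000 + 32.00000 + 32.37500) / 3 = 32.125

32.125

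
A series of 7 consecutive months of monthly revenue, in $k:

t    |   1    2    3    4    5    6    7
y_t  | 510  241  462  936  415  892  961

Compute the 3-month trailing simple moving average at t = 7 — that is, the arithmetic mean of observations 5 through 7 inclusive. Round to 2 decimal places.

756.00

Sum of periods 5–7: 415 + 892 + 961 = 2268
Divide by 3: 2268 / 3 = 756.00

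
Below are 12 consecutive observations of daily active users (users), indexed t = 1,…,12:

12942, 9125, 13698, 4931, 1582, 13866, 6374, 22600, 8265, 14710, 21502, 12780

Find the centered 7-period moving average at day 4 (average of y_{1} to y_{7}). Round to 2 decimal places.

Sum of periods 1–7: 12942 + 9125 + 13698 + 4931 + 1582 + 13866 + 6374 = 62518
Divide by 7: 62518 / 7 = 8931.14

8931.14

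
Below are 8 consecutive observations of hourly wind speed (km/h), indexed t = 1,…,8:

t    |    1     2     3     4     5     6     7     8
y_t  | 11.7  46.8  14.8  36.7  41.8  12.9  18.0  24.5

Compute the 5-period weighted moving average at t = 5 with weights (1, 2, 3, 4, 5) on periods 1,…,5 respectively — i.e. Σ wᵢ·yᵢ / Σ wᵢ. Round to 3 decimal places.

Weighted sum: 1·11.7 + 2·46.8 + 3·14.8 + 4·36.7 + 5·41.8 = 11.7 + 93.6 + 44.4 + 146.8 + 209.0 = 505.5
Weight total: 1 + 2 + 3 + 4 + 5 = 15
WMA = 505.5 / 15 = 33.700

33.700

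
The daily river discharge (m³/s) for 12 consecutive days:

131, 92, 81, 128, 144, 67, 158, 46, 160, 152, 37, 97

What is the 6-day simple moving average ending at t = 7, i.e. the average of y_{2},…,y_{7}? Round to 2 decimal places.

Sum of periods 2–7: 92 + 81 + 128 + 144 + 67 + 158 = 670
Divide by 6: 670 / 6 = 111.67

111.67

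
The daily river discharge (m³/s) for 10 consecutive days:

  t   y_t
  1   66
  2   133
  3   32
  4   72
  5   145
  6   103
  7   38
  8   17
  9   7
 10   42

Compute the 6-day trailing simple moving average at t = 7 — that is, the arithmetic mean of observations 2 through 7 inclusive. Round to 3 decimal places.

Sum of periods 2–7: 133 + 32 + 72 + 145 + 103 + 38 = 523
Divide by 6: 523 / 6 = 87.167

87.167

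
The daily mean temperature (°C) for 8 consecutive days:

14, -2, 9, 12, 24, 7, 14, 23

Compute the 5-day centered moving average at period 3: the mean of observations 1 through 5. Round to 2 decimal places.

Sum of periods 1–5: 14 + (-2) + 9 + 12 + 24 = 57
Divide by 5: 57 / 5 = 11.40

11.40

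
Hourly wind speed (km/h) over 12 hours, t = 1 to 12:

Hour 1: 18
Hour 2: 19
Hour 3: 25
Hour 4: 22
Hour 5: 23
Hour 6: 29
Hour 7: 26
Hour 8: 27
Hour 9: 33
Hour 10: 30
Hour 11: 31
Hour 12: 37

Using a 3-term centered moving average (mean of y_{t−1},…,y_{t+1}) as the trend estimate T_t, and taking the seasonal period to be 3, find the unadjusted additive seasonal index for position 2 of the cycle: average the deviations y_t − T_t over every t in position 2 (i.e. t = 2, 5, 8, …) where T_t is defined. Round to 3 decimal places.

-1.667

Season position 2 occurs at t = 2, 5, 8, 11 (where T_t is defined).
t=2: T_2 = 20.66667; y_2 − T_2 = 19 − 20.66667 = -1.66667
t=5: T_5 = 24.66667; y_5 − T_5 = 23 − 24.66667 = -1.66667
t=8: T_8 = 28.66667; y_8 − T_8 = 27 − 28.66667 = -1.66667
t=11: T_11 = 32.66667; y_11 − T_11 = 31 − 32.66667 = -1.66667
Mean deviation: (-1.66667 + -1.66667 + -1.66667 + -1.66667) / 4 = -1.667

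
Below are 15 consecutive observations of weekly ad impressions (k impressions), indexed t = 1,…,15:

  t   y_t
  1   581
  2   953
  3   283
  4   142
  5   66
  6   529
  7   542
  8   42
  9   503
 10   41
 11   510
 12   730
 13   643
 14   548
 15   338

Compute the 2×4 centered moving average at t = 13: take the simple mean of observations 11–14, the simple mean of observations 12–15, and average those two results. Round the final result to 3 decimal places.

586.250

Sum over 11–14: 510 + 730 + 643 + 548 = 2431
Sum over 12–15: 730 + 643 + 548 + 338 = 2259
CMA at t=13 = (2431 + 2259) / (2·4) = 4690 / 8 = 586.250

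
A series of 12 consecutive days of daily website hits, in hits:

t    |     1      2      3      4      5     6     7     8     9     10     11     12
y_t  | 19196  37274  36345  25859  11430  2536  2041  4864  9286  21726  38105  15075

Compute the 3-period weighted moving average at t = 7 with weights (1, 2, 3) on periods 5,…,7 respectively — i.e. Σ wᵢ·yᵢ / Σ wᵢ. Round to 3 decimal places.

3770.833

Weighted sum: 1·11430 + 2·2536 + 3·2041 = 11430 + 5072 + 6123 = 22625
Weight total: 1 + 2 + 3 = 6
WMA = 22625 / 6 = 3770.833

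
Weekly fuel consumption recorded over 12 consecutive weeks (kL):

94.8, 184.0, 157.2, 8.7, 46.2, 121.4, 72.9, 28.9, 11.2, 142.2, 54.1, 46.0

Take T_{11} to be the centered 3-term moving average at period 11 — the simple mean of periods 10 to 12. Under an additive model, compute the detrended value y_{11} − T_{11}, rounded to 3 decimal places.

Trend T_11 = (142.2 + 54.1 + 46.0) / 3 = 242.3/3 = 80.76667
Detrended value: 54.1 − 80.76667 = -26.667

-26.667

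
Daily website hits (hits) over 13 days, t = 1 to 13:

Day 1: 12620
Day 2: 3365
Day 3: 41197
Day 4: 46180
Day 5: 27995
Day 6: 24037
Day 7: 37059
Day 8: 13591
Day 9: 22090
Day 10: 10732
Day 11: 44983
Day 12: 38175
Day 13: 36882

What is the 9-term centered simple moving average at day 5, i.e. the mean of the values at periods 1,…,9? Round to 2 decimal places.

Sum of periods 1–9: 12620 + 3365 + 41197 + 46180 + 27995 + 24037 + 37059 + 13591 + 22090 = 228134
Divide by 9: 228134 / 9 = 25348.22

25348.22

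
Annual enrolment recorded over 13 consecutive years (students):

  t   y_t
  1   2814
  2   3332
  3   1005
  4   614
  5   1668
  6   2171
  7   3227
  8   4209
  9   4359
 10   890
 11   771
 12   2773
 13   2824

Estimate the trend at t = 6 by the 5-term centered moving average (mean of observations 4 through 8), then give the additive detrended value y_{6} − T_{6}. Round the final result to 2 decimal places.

Trend T_6 = (614 + 1668 + 2171 + 3227 + 4209) / 5 = 11889/5 = 2377.8000
Detrended value: 2171 − 2377.8000 = -206.80

-206.80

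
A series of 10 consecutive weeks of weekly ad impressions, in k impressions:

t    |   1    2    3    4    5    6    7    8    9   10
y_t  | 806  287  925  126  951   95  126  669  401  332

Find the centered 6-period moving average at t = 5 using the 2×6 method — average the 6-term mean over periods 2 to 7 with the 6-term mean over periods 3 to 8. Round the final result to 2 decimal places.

450.17

Sum over 2–7: 287 + 925 + 126 + 951 + 95 + 126 = 2510
Sum over 3–8: 925 + 126 + 951 + 95 + 126 + 669 = 2892
CMA at t=5 = (2510 + 2892) / (2·6) = 5402 / 12 = 450.17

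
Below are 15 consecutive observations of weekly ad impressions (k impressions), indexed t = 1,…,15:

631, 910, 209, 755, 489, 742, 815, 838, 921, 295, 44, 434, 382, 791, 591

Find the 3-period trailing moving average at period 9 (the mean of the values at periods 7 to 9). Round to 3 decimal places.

858.000

Sum of periods 7–9: 815 + 838 + 921 = 2574
Divide by 3: 2574 / 3 = 858.000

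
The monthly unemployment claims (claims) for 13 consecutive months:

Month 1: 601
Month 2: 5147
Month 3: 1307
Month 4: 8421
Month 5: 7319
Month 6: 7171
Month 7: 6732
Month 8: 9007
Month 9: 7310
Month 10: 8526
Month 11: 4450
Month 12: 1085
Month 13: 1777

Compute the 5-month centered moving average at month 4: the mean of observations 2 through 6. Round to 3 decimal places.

5873.000

Sum of periods 2–6: 5147 + 1307 + 8421 + 7319 + 7171 = 29365
Divide by 5: 29365 / 5 = 5873.000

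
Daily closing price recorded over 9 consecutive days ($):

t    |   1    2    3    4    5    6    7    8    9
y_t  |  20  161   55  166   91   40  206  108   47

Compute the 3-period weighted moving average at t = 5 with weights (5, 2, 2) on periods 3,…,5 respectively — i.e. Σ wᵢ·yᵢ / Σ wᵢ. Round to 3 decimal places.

Weighted sum: 5·55 + 2·166 + 2·91 = 275 + 332 + 182 = 789
Weight total: 5 + 2 + 2 = 9
WMA = 789 / 9 = 87.667

87.667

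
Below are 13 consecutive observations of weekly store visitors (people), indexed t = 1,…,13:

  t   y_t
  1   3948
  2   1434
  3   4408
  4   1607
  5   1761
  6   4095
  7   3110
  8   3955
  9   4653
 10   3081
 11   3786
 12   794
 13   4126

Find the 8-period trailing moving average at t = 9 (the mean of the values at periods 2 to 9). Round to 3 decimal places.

3127.875

Sum of periods 2–9: 1434 + 4408 + 1607 + 1761 + 4095 + 3110 + 3955 + 4653 = 25023
Divide by 8: 25023 / 8 = 3127.875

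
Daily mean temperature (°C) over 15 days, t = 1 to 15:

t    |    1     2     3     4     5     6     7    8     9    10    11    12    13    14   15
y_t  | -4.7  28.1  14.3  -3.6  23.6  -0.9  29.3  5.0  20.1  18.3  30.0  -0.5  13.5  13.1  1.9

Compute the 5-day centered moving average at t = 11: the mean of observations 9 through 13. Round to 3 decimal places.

16.280

Sum of periods 9–13: 20.1 + 18.3 + 30.0 + (-0.5) + 13.5 = 81.4
Divide by 5: 81.4 / 5 = 16.280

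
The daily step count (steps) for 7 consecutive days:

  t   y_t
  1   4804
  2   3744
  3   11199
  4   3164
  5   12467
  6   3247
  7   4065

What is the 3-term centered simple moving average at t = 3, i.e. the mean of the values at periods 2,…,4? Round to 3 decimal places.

Sum of periods 2–4: 3744 + 11199 + 3164 = 18107
Divide by 3: 18107 / 3 = 6035.667

6035.667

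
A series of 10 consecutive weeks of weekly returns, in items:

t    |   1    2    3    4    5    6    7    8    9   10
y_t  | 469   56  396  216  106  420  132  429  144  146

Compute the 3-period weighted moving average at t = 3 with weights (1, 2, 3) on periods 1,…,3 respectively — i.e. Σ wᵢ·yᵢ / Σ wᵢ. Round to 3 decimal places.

294.833

Weighted sum: 1·469 + 2·56 + 3·396 = 469 + 112 + 1188 = 1769
Weight total: 1 + 2 + 3 = 6
WMA = 1769 / 6 = 294.833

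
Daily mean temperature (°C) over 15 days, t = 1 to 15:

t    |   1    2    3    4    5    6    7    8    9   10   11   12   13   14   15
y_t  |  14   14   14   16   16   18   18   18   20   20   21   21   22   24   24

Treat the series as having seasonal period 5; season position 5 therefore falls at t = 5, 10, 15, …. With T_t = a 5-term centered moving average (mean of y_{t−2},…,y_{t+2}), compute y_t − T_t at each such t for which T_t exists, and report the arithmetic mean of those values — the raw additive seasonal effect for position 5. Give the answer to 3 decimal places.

Season position 5 occurs at t = 5, 10 (where T_t is defined).
t=5: T_5 = 16.40000; y_5 − T_5 = 16 − 16.40000 = -0.40000
t=10: T_10 = 20.00000; y_10 − T_10 = 20 − 20.00000 = 0.00000
Mean deviation: (-0.40000 + 0.00000) / 2 = -0.200

-0.200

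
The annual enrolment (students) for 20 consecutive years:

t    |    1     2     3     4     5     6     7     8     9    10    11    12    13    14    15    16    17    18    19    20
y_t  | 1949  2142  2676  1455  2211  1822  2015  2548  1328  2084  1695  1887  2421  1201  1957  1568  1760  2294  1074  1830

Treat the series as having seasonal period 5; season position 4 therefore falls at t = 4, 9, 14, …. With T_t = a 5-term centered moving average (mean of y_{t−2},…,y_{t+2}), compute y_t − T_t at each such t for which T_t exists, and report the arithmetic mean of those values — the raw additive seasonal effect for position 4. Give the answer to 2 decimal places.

-606.00

Season position 4 occurs at t = 4, 9, 14 (where T_t is defined).
t=4: T_4 = 2061.2000; y_4 − T_4 = 1455 − 2061.2000 = -606.2000
t=9: T_9 = 1934.0000; y_9 − T_9 = 1328 − 1934.0000 = -606.0000
t=14: T_14 = 1806.8000; y_14 − T_14 = 1201 − 1806.8000 = -605.8000
Mean deviation: (-606.2000 + -606.0000 + -605.8000) / 3 = -606.00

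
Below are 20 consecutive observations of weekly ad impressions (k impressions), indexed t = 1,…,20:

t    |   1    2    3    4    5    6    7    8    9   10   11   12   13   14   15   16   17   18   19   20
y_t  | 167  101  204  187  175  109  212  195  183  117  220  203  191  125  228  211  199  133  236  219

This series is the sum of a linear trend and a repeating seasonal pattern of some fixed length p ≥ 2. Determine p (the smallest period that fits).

4

First differences y_{t+1} − y_t: -66, 103, -17, -12, -66, 103, -17, -12, -66, 103, …
The difference pattern repeats every 4 terms and not for any smaller step, so p = 4.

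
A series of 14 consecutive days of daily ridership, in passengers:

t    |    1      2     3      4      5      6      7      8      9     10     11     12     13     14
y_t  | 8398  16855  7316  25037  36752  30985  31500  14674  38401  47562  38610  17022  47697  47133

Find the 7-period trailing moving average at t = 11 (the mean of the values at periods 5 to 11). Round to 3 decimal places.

Sum of periods 5–11: 36752 + 30985 + 31500 + 14674 + 38401 + 47562 + 38610 = 238484
Divide by 7: 238484 / 7 = 34069.143

34069.143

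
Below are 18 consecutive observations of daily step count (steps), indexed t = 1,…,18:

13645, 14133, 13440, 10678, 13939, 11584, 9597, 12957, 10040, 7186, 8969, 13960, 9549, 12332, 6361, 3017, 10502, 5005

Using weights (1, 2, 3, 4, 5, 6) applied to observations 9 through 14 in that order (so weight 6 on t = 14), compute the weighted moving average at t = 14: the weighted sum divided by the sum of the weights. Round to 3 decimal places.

10899.810

Weighted sum: 1·10040 + 2·7186 + 3·8969 + 4·13960 + 5·9549 + 6·12332 = 10040 + 14372 + 26907 + 55840 + 47745 + 73992 = 228896
Weight total: 1 + 2 + 3 + 4 + 5 + 6 = 21
WMA = 228896 / 21 = 10899.810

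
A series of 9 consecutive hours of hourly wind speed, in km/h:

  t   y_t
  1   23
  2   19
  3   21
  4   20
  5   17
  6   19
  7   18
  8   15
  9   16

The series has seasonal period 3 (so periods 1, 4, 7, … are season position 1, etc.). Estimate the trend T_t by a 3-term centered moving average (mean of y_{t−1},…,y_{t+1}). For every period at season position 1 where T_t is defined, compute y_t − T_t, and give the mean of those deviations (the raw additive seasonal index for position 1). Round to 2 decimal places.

0.67

Season position 1 occurs at t = 4, 7 (where T_t is defined).
t=4: T_4 = 19.3333; y_4 − T_4 = 20 − 19.3333 = 0.6667
t=7: T_7 = 17.3333; y_7 − T_7 = 18 − 17.3333 = 0.6667
Mean deviation: (0.6667 + 0.6667) / 2 = 0.67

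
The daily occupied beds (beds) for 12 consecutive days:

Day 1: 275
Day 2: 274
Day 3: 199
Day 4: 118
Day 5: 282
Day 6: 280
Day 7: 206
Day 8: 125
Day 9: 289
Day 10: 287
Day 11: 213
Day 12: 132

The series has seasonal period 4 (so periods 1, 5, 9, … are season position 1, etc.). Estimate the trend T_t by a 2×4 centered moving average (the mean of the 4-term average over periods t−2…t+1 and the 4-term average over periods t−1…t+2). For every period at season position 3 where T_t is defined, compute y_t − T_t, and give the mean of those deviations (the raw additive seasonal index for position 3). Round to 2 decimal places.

-18.25

Season position 3 occurs at t = 3, 7 (where T_t is defined).
t=3: T_3 = 217.3750; y_3 − T_3 = 199 − 217.3750 = -18.3750
t=7: T_7 = 224.1250; y_7 − T_7 = 206 − 224.1250 = -18.1250
Mean deviation: (-18.3750 + -18.1250) / 2 = -18.25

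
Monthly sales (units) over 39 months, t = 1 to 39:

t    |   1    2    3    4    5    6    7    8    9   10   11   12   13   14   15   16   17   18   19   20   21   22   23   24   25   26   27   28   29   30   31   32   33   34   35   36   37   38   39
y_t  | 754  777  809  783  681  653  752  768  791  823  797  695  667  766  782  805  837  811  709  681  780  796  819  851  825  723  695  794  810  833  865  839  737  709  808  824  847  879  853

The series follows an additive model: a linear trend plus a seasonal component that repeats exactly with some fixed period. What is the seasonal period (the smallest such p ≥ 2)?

First differences y_{t+1} − y_t: 23, 32, -26, -102, -28, 99, 16, 23, 32, -26, -102, -28, 99, 16, 23, 32, …
The difference pattern repeats every 7 terms and not for any smaller step, so p = 7.

7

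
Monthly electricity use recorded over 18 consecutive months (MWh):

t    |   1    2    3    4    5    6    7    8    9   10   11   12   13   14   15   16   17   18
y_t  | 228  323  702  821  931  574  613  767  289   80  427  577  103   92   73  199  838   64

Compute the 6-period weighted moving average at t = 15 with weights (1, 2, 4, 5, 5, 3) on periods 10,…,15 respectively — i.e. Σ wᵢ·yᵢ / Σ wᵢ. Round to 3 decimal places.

Weighted sum: 1·80 + 2·427 + 4·577 + 5·103 + 5·92 + 3·73 = 80 + 854 + 2308 + 515 + 460 + 219 = 4436
Weight total: 1 + 2 + 4 + 5 + 5 + 3 = 20
WMA = 4436 / 20 = 221.800

221.800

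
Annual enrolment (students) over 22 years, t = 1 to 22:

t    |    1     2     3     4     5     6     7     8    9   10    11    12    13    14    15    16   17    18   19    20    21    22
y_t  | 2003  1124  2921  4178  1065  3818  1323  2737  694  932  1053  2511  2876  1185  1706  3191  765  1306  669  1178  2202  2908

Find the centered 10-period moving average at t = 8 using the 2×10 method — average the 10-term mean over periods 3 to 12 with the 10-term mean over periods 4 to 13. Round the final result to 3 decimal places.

2120.950

Sum over 3–12: 2921 + 4178 + 1065 + 3818 + 1323 + 2737 + 694 + 932 + 1053 + 2511 = 21232
Sum over 4–13: 4178 + 1065 + 3818 + 1323 + 2737 + 694 + 932 + 1053 + 2511 + 2876 = 21187
CMA at t=8 = (21232 + 21187) / (2·10) = 42419 / 20 = 2120.950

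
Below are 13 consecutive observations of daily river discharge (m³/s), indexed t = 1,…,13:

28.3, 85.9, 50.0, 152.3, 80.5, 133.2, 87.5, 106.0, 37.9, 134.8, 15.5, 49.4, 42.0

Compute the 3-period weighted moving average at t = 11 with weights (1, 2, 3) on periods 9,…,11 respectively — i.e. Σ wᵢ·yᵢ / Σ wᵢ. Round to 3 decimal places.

59.000

Weighted sum: 1·37.9 + 2·134.8 + 3·15.5 = 37.9 + 269.6 + 46.5 = 354.0
Weight total: 1 + 2 + 3 = 6
WMA = 354.0 / 6 = 59.000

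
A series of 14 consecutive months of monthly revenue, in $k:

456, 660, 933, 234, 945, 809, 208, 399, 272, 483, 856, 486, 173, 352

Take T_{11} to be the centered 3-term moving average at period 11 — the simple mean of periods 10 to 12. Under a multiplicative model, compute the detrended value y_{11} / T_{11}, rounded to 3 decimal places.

Trend T_11 = (483 + 856 + 486) / 3 = 1825/3 = 608.33333
Ratio to trend: 856 / 608.33333 = 1.407

1.407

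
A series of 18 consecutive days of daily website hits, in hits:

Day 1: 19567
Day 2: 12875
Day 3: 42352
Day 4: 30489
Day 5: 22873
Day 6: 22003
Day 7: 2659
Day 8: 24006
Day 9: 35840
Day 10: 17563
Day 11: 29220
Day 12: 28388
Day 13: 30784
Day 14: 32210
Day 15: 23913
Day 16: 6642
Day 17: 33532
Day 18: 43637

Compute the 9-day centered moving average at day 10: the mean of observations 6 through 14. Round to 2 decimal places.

Sum of periods 6–14: 22003 + 2659 + 24006 + 35840 + 17563 + 29220 + 28388 + 30784 + 32210 = 222673
Divide by 9: 222673 / 9 = 24741.44

24741.44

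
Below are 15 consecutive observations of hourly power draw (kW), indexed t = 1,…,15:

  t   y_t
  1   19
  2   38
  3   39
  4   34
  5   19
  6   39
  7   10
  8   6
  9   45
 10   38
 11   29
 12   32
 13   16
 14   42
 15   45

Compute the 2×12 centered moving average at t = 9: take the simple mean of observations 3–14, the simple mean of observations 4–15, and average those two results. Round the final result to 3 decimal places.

Sum over 3–14: 39 + 34 + 19 + 39 + 10 + 6 + 45 + 38 + 29 + 32 + 16 + 42 = 349
Sum over 4–15: 34 + 19 + 39 + 10 + 6 + 45 + 38 + 29 + 32 + 16 + 42 + 45 = 355
CMA at t=9 = (349 + 355) / (2·12) = 704 / 24 = 29.333

29.333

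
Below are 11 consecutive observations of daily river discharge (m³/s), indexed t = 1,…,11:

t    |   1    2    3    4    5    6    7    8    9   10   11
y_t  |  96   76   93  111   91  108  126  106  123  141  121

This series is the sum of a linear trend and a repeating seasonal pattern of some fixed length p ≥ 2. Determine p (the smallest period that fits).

First differences y_{t+1} − y_t: -20, 17, 18, -20, 17, 18, -20, 17, …
The difference pattern repeats every 3 terms and not for any smaller step, so p = 3.

3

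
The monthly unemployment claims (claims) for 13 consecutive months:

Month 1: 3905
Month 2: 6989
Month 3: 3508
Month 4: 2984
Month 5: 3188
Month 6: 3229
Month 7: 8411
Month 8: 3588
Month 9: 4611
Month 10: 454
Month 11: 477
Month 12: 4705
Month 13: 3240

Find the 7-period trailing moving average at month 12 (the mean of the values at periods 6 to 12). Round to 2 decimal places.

Sum of periods 6–12: 3229 + 8411 + 3588 + 4611 + 454 + 477 + 4705 = 25475
Divide by 7: 25475 / 7 = 3639.29

3639.29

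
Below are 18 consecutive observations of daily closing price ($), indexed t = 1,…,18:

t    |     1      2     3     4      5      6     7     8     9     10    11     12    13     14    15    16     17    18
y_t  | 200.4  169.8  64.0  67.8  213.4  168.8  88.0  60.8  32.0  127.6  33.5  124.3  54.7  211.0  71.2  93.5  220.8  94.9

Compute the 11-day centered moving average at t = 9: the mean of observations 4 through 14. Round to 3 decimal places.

Sum of periods 4–14: 67.8 + 213.4 + 168.8 + 88.0 + 60.8 + 32.0 + 127.6 + 33.5 + 124.3 + 54.7 + 211.0 = 1181.9
Divide by 11: 1181.9 / 11 = 107.445

107.445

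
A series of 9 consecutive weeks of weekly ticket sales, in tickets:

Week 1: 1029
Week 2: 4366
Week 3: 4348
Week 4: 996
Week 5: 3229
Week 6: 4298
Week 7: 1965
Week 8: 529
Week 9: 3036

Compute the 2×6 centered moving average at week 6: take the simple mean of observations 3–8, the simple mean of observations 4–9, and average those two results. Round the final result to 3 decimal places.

2451.500

Sum over 3–8: 4348 + 996 + 3229 + 4298 + 1965 + 529 = 15365
Sum over 4–9: 996 + 3229 + 4298 + 1965 + 529 + 3036 = 14053
CMA at t=6 = (15365 + 14053) / (2·6) = 29418 / 12 = 2451.500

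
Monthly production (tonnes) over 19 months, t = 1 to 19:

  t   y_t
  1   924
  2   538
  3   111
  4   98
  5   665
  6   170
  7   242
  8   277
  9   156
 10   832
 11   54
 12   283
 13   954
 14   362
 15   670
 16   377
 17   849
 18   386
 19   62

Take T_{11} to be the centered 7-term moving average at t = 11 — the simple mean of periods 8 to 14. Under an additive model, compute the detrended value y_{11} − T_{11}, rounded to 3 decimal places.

-362.857

Trend T_11 = (277 + 156 + 832 + 54 + 283 + 954 + 362) / 7 = 2918/7 = 416.85714
Detrended value: 54 − 416.85714 = -362.857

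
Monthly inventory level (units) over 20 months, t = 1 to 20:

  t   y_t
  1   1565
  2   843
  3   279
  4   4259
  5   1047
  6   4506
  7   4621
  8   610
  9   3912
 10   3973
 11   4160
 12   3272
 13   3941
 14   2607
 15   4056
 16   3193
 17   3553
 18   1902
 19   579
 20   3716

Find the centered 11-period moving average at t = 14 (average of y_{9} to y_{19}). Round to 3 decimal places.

Sum of periods 9–19: 3912 + 3973 + 4160 + 3272 + 3941 + 2607 + 4056 + 3193 + 3553 + 1902 + 579 = 35148
Divide by 11: 35148 / 11 = 3195.273

3195.273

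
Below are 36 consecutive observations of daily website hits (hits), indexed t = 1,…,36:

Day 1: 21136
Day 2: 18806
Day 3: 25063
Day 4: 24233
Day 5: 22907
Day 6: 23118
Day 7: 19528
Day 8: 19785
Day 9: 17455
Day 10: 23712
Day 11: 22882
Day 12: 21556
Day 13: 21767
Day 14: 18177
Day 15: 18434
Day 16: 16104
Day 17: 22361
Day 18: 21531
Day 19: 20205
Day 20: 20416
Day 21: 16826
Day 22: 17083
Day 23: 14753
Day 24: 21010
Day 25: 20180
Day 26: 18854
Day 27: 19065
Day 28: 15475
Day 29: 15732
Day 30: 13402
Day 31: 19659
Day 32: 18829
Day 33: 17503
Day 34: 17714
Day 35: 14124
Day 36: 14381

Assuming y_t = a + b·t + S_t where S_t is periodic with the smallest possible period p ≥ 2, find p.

7

First differences y_{t+1} − y_t: -2330, 6257, -830, -1326, 211, -3590, 257, -2330, 6257, -830, -1326, 211, -3590, 257, -2330, 6257, …
The difference pattern repeats every 7 terms and not for any smaller step, so p = 7.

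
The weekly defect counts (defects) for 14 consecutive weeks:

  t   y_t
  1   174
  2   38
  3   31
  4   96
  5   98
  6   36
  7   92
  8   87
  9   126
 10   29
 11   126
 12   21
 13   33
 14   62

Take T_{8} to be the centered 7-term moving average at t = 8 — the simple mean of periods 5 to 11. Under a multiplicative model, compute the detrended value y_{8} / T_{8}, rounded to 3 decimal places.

1.025

Trend T_8 = (98 + 36 + 92 + 87 + 126 + 29 + 126) / 7 = 594/7 = 84.85714
Ratio to trend: 87 / 84.85714 = 1.025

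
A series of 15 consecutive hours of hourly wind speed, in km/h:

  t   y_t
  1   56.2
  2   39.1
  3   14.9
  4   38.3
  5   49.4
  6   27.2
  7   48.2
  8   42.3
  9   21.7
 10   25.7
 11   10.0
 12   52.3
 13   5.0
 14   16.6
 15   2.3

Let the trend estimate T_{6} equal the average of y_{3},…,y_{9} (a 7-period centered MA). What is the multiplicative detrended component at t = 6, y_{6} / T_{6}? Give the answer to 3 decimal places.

0.787

Trend T_6 = (14.9 + 38.3 + 49.4 + 27.2 + 48.2 + 42.3 + 21.7) / 7 = 242.0/7 = 34.57143
Ratio to trend: 27.2 / 34.57143 = 0.787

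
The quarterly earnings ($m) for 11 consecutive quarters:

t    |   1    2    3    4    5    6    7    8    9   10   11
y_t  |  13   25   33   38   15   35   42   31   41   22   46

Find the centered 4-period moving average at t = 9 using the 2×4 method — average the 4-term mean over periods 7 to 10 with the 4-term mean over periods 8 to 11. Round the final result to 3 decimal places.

Sum over 7–10: 42 + 31 + 41 + 22 = 136
Sum over 8–11: 31 + 41 + 22 + 46 = 140
CMA at t=9 = (136 + 140) / (2·4) = 276 / 8 = 34.500

34.500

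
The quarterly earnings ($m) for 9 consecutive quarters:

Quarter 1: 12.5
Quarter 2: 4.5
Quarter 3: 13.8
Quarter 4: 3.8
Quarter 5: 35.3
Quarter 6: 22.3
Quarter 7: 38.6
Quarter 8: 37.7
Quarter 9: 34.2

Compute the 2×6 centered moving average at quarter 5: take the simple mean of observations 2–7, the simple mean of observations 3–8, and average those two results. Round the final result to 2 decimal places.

Sum over 2–7: 4.5 + 13.8 + 3.8 + 35.3 + 22.3 + 38.6 = 118.3
Sum over 3–8: 13.8 + 3.8 + 35.3 + 22.3 + 38.6 + 37.7 = 151.5
CMA at t=5 = (118.3 + 151.5) / (2·6) = 269.8 / 12 = 22.48

22.48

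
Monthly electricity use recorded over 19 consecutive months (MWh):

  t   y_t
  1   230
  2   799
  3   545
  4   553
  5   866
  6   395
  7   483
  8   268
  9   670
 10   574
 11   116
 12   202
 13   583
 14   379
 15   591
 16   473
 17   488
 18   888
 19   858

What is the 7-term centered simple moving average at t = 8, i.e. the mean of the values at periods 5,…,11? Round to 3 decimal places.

Sum of periods 5–11: 866 + 395 + 483 + 268 + 670 + 574 + 116 = 3372
Divide by 7: 3372 / 7 = 481.714

481.714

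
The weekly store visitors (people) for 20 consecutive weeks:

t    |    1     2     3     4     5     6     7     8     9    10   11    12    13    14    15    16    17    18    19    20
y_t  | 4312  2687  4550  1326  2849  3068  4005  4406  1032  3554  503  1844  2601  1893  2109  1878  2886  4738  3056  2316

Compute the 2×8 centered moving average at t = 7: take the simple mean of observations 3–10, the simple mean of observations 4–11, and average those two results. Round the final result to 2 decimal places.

2845.81

Sum over 3–10: 4550 + 1326 + 2849 + 3068 + 4005 + 4406 + 1032 + 3554 = 24790
Sum over 4–11: 1326 + 2849 + 3068 + 4005 + 4406 + 1032 + 3554 + 503 = 20743
CMA at t=7 = (24790 + 20743) / (2·8) = 45533 / 16 = 2845.81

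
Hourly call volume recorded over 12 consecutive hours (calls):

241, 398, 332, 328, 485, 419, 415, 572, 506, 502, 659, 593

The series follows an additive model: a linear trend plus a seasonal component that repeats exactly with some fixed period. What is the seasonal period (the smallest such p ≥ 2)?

First differences y_{t+1} − y_t: 157, -66, -4, 157, -66, -4, 157, -66, …
The difference pattern repeats every 3 terms and not for any smaller step, so p = 3.

3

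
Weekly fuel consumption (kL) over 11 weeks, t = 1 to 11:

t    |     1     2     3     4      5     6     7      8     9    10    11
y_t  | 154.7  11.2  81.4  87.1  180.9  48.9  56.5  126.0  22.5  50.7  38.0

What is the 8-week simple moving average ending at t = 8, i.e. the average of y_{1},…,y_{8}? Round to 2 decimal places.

93.34

Sum of periods 1–8: 154.7 + 11.2 + 81.4 + 87.1 + 180.9 + 48.9 + 56.5 + 126.0 = 746.7
Divide by 8: 746.7 / 8 = 93.34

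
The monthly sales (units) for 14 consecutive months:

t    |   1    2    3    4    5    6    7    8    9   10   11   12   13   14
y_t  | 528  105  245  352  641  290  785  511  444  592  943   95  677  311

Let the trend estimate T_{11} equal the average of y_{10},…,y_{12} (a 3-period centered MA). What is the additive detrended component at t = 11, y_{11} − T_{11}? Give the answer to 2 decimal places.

399.67

Trend T_11 = (592 + 943 + 95) / 3 = 1630/3 = 543.3333
Detrended value: 943 − 543.3333 = 399.67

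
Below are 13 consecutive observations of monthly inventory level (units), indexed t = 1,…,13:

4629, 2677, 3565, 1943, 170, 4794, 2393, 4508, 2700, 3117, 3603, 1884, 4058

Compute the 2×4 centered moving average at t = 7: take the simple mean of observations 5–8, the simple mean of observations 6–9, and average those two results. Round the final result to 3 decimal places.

3282.500

Sum over 5–8: 170 + 4794 + 2393 + 4508 = 11865
Sum over 6–9: 4794 + 2393 + 4508 + 2700 = 14395
CMA at t=7 = (11865 + 14395) / (2·4) = 26260 / 8 = 3282.500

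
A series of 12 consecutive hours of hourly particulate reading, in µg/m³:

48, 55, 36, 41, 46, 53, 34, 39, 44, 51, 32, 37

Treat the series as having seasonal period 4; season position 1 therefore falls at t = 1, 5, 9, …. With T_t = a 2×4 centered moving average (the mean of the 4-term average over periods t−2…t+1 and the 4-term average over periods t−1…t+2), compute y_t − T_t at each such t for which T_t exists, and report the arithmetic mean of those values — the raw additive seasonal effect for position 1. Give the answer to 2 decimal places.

2.25

Season position 1 occurs at t = 5, 9 (where T_t is defined).
t=5: T_5 = 43.7500; y_5 − T_5 = 46 − 43.7500 = 2.2500
t=9: T_9 = 41.7500; y_9 − T_9 = 44 − 41.7500 = 2.2500
Mean deviation: (2.2500 + 2.2500) / 2 = 2.25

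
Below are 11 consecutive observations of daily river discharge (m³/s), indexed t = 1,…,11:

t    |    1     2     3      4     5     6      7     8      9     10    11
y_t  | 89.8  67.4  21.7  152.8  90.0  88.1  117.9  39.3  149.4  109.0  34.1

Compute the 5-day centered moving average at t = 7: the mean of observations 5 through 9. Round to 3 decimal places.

96.940

Sum of periods 5–9: 90.0 + 88.1 + 117.9 + 39.3 + 149.4 = 484.7
Divide by 5: 484.7 / 5 = 96.940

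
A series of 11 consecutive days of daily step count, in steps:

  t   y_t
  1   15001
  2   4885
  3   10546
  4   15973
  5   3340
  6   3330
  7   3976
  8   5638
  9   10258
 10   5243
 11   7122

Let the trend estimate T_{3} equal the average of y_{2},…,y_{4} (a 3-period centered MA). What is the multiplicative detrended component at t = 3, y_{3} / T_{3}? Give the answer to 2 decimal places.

Trend T_3 = (4885 + 10546 + 15973) / 3 = 31404/3 = 10468.0000
Ratio to trend: 10546 / 10468.0000 = 1.01

1.01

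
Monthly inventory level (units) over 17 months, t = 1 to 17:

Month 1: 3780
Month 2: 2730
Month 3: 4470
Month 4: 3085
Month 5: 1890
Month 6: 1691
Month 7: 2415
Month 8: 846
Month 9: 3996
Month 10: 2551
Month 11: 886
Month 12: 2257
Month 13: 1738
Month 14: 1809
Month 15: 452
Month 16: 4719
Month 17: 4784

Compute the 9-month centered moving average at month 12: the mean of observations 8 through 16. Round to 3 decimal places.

Sum of periods 8–16: 846 + 3996 + 2551 + 886 + 2257 + 1738 + 1809 + 452 + 4719 = 19254
Divide by 9: 19254 / 9 = 2139.333

2139.333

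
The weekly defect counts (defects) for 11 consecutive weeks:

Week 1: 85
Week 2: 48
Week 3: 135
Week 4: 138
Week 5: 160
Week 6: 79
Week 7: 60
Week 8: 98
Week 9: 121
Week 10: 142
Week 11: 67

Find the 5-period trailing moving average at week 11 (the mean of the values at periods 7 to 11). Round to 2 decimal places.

Sum of periods 7–11: 60 + 98 + 121 + 142 + 67 = 488
Divide by 5: 488 / 5 = 97.60

97.60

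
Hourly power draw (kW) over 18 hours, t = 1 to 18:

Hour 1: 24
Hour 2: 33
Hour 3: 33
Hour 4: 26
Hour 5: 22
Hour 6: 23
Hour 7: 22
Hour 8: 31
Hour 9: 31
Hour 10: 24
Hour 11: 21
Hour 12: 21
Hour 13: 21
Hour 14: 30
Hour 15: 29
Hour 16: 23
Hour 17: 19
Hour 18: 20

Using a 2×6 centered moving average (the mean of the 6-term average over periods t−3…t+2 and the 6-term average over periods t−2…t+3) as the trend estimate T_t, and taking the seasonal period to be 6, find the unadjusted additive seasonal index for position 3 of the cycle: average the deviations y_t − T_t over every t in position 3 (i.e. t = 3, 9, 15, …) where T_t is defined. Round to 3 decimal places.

5.542

Season position 3 occurs at t = 9, 15 (where T_t is defined).
t=9: T_9 = 25.16667; y_9 − T_9 = 31 − 25.16667 = 5.83333
t=15: T_15 = 23.75000; y_15 − T_15 = 29 − 23.75000 = 5.25000
Mean deviation: (5.83333 + 5.25000) / 2 = 5.542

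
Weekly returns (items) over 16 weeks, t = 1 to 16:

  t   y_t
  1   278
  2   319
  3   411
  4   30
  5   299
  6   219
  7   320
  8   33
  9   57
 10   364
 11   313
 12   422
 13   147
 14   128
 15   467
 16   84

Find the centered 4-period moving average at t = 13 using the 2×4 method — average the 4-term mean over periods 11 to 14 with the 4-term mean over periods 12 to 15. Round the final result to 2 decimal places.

271.75

Sum over 11–14: 313 + 422 + 147 + 128 = 1010
Sum over 12–15: 422 + 147 + 128 + 467 = 1164
CMA at t=13 = (1010 + 1164) / (2·4) = 2174 / 8 = 271.75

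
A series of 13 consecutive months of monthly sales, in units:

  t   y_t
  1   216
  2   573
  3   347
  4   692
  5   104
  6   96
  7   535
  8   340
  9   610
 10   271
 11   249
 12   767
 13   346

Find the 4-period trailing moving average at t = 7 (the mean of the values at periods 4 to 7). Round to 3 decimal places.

Sum of periods 4–7: 692 + 104 + 96 + 535 = 1427
Divide by 4: 1427 / 4 = 356.750

356.750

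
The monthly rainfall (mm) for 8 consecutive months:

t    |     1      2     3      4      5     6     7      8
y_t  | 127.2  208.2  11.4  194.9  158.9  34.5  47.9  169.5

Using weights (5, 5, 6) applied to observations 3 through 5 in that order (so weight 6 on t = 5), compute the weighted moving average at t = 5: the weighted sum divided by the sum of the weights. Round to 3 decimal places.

Weighted sum: 5·11.4 + 5·194.9 + 6·158.9 = 57.0 + 974.5 + 953.4 = 1984.9
Weight total: 5 + 5 + 6 = 16
WMA = 1984.9 / 16 = 124.056

124.056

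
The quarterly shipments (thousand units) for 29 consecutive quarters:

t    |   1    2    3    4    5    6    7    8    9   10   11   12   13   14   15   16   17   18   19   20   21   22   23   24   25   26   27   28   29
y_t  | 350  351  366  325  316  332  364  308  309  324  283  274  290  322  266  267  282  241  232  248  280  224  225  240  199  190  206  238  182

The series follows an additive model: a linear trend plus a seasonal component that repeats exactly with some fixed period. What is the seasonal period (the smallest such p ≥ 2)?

7

First differences y_{t+1} − y_t: 1, 15, -41, -9, 16, 32, -56, 1, 15, -41, -9, 16, 32, -56, 1, 15, …
The difference pattern repeats every 7 terms and not for any smaller step, so p = 7.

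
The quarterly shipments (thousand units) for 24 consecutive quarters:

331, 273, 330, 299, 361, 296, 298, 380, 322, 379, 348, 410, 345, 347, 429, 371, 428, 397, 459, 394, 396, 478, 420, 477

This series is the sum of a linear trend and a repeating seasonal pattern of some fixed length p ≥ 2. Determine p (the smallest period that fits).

7

First differences y_{t+1} − y_t: -58, 57, -31, 62, -65, 2, 82, -58, 57, -31, 62, -65, 2, 82, -58, 57, …
The difference pattern repeats every 7 terms and not for any smaller step, so p = 7.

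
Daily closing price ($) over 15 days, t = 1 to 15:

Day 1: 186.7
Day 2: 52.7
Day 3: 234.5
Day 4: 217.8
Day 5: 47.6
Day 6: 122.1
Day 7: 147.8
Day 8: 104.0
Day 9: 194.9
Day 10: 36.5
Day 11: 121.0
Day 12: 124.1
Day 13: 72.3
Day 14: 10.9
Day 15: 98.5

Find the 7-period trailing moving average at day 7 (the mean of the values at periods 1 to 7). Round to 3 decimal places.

144.171

Sum of periods 1–7: 186.7 + 52.7 + 234.5 + 217.8 + 47.6 + 122.1 + 147.8 = 1009.2
Divide by 7: 1009.2 / 7 = 144.171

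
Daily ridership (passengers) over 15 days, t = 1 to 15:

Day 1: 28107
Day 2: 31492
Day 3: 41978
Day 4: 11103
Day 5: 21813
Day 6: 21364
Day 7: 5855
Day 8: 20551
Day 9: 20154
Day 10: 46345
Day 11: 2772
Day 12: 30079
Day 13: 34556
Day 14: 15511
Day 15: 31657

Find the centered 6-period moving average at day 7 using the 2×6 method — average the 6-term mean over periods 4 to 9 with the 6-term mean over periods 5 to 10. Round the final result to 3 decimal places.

Sum over 4–9: 11103 + 21813 + 21364 + 5855 + 20551 + 20154 = 100840
Sum over 5–10: 21813 + 21364 + 5855 + 20551 + 20154 + 46345 = 136082
CMA at t=7 = (100840 + 136082) / (2·6) = 236922 / 12 = 19743.500

19743.500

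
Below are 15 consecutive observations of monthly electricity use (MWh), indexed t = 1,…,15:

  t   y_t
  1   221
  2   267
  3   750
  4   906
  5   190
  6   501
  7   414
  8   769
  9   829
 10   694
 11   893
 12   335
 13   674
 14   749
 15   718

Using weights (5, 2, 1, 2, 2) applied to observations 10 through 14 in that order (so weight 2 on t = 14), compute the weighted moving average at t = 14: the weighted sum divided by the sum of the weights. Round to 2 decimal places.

Weighted sum: 5·694 + 2·893 + 1·335 + 2·674 + 2·749 = 3470 + 1786 + 335 + 1348 + 1498 = 8437
Weight total: 5 + 2 + 1 + 2 + 2 = 12
WMA = 8437 / 12 = 703.08

703.08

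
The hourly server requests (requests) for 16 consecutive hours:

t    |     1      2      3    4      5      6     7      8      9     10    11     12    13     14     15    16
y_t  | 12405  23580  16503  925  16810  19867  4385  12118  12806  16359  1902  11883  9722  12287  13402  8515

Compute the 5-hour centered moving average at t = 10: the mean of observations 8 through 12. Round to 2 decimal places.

Sum of periods 8–12: 12118 + 12806 + 16359 + 1902 + 11883 = 55068
Divide by 5: 55068 / 5 = 11013.60

11013.60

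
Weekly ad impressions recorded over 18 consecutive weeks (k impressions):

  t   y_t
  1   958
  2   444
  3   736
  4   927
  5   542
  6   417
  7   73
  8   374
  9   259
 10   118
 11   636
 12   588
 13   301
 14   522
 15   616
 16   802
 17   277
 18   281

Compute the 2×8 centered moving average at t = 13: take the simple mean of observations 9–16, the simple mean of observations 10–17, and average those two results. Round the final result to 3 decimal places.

Sum over 9–16: 259 + 118 + 636 + 588 + 301 + 522 + 616 + 802 = 3842
Sum over 10–17: 118 + 636 + 588 + 301 + 522 + 616 + 802 + 277 = 3860
CMA at t=13 = (3842 + 3860) / (2·8) = 7702 / 16 = 481.375

481.375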